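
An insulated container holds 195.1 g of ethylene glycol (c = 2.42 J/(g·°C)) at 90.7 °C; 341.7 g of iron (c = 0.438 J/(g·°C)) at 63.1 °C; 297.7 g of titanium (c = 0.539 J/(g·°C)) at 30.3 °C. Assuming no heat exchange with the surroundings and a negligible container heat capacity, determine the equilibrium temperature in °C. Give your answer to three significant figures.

T_f = 73.0 °C

Σ mᵢcᵢ(T − Tᵢ) = 0  ⇒  T = Σ mᵢcᵢTᵢ / Σ mᵢcᵢ
Σ mᵢcᵢ = 195.1×2.42 + 341.7×0.438 + 297.7×0.539 = 782.2669
Σ mᵢcᵢTᵢ = 472.142×90.7 + 149.6646×63.1 + 160.4603×30.3 = 57129
T = 57129 / 782.2669 = 73.03 °C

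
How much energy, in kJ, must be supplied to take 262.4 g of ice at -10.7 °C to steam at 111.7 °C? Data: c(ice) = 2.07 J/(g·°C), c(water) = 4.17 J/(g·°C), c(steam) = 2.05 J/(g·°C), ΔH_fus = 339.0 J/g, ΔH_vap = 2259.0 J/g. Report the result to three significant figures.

q1 (heat ice -10.7→0.0 °C): 262.4 × 2.07 × 10.7 = 5812 J
q2 (melt at 0 °C): 262.4 × 339.0 = 88954 J
q3 (heat water 0.0→100.0 °C): 262.4 × 4.17 × 100.0 = 109421 J
q4 (vaporize at 100 °C): 262.4 × 2259.0 = 592762 J
q5 (heat steam 100.0→111.7 °C): 262.4 × 2.05 × 11.7 = 6294 J
Total: 5812 + 88954 + 109421 + 592762 + 6294 = 803243 J = 803 kJ

q = 803 kJ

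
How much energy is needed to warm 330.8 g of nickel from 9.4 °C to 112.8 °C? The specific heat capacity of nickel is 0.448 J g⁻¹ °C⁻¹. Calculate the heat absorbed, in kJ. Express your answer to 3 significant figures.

q = m c ΔT = 330.8 × 0.448 × (112.8 − 9.4)
q = 330.8 × 0.448 × 103.4 = 15320 J = 15.3 kJ

q = 15.3 kJ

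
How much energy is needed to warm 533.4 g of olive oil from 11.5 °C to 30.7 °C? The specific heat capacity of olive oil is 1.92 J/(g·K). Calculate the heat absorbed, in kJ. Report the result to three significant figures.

q = 19.7 kJ

q = m c ΔT = 533.4 × 1.92 × (30.7 − 11.5)
q = 533.4 × 1.92 × 19.2 = 19660 J = 19.7 kJ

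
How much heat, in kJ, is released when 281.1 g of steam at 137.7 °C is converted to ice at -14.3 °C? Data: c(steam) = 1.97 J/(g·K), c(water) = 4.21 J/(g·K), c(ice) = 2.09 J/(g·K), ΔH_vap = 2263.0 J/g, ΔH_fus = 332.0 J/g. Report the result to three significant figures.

q = 877 kJ

q1 (cool steam 137.7→100 °C): 281.1 × 1.97 × 37.7 = 20877 J
q2 (condense at 100 °C): 281.1 × 2263.0 = 636129 J
q3 (cool water 100→0 °C): 281.1 × 4.21 × 100.0 = 118343 J
q4 (freeze at 0 °C): 281.1 × 332.0 = 93325 J
q5 (cool ice 0→-14.3 °C): 281.1 × 2.09 × 14.3 = 8401 J
Total: 20877 + 636129 + 118343 + 93325 + 8401 = 877075 J = 877 kJ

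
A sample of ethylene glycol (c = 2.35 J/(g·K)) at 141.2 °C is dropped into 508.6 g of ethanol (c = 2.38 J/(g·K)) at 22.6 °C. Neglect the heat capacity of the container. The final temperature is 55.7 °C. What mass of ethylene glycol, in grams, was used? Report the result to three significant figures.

m = 199 g

q_gained = (508.6 × 2.38) × (55.7 − 22.6) = 40070 J
q_lost = m × 2.35 × (141.2 − 55.7) = 200.925 m
m = 40070 / 200.925 = 199 g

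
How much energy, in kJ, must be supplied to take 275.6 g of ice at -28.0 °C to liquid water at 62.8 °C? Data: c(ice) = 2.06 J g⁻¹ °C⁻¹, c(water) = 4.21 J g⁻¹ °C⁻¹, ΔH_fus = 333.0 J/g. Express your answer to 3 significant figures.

q = 181 kJ

q1 (heat ice -28.0→0.0 °C): 275.6 × 2.06 × 28.0 = 15897 J
q2 (melt at 0 °C): 275.6 × 333.0 = 91775 J
q3 (heat water 0.0→62.8 °C): 275.6 × 4.21 × 62.8 = 72865 J
Total: 15897 + 91775 + 72865 = 180537 J = 181 kJ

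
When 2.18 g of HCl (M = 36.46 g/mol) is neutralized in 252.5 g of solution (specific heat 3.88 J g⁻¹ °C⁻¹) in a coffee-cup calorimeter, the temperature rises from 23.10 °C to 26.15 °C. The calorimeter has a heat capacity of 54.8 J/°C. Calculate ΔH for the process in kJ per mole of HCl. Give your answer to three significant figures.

ΔH = -52.8 kJ/mol

|ΔT| = |26.15 − 23.10| = 3.05 °C
|q_surr| = (252.5 × 3.88 + 54.8) × 3.05 = 1034.5 × 3.05 = 3155 J
n(HCl) = 2.18 / 36.46 = 0.05979 mol
Temperature rose, so q_rxn = −|q_surr| = -3.155 kJ
ΔH = q_rxn / n = -52.77 kJ/mol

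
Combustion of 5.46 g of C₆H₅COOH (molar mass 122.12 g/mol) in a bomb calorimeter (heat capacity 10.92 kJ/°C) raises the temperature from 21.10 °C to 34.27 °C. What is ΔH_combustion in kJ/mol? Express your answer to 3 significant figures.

ΔH = -3220 kJ/mol

ΔT = 34.27 − 21.10 = 13.17 °C
q_cal = C_cal × ΔT = 10.92 × 13.17 = 143.8164 kJ
n = 5.46 / 122.12 = 0.04471 mol
q_rxn = −q_cal = -143.8164 kJ
ΔH = -143.8164 / 0.04471 = -3217 kJ/mol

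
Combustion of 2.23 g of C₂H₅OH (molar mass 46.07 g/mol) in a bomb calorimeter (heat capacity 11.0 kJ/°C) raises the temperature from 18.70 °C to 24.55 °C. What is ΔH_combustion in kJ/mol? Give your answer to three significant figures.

ΔH = -1330 kJ/mol

ΔT = 24.55 − 18.70 = 5.85 °C
q_cal = C_cal × ΔT = 11.0 × 5.85 = 64.35 kJ
n = 2.23 / 46.07 = 0.04840 mol
q_rxn = −q_cal = -64.35 kJ
ΔH = -64.35 / 0.04840 = -1330 kJ/mol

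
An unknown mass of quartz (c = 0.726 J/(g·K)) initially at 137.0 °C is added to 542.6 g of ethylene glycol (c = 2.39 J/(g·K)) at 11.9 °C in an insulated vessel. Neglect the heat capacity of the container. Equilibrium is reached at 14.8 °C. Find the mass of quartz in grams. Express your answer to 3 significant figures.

m = 42.4 g

q_gained = (542.6 × 2.39) × (14.8 − 11.9) = 3761 J
q_lost = m × 0.726 × (137.0 − 14.8) = 88.7172 m
m = 3761 / 88.7172 = 42.4 g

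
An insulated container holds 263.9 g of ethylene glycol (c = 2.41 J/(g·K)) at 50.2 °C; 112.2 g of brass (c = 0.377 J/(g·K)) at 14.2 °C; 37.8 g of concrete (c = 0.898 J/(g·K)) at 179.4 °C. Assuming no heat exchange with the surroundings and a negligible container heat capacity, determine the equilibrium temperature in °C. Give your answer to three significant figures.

T_f = 54.2 °C

Σ mᵢcᵢ(T − Tᵢ) = 0  ⇒  T = Σ mᵢcᵢTᵢ / Σ mᵢcᵢ
Σ mᵢcᵢ = 263.9×2.41 + 112.2×0.377 + 37.8×0.898 = 712.2428
Σ mᵢcᵢTᵢ = 635.999×50.2 + 42.2994×14.2 + 33.9444×179.4 = 38617
T = 38617 / 712.2428 = 54.22 °C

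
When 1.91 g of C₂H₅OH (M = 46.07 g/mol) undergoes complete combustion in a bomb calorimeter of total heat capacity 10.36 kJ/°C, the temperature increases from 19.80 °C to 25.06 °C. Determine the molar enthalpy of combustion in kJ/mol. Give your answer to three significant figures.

ΔH = -1310 kJ/mol

ΔT = 25.06 − 19.80 = 5.26 °C
q_cal = C_cal × ΔT = 10.36 × 5.26 = 54.4936 kJ
n = 1.91 / 46.07 = 0.04146 mol
q_rxn = −q_cal = -54.4936 kJ
ΔH = -54.4936 / 0.04146 = -1314 kJ/mol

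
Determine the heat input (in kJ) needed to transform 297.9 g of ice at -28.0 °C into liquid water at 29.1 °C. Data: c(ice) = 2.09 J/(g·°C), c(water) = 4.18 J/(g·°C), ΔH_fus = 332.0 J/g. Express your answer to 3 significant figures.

q = 153 kJ

q1 (heat ice -28.0→0.0 °C): 297.9 × 2.09 × 28.0 = 17433 J
q2 (melt at 0 °C): 297.9 × 332.0 = 98903 J
q3 (heat water 0.0→29.1 °C): 297.9 × 4.18 × 29.1 = 36236 J
Total: 17433 + 98903 + 36236 = 152572 J = 153 kJ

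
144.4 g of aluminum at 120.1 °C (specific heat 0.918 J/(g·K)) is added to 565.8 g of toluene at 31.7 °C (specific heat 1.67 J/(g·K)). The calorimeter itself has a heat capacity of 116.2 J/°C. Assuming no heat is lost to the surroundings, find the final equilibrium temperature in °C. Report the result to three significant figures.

T_f = 41.5 °C

Heat lost by aluminum = heat gained by toluene + calorimeter.
(144.4)(0.918)(120.1 − T) = [(565.8)(1.67) + 116.2](T − 31.7)
132.5592 (120.1 − T) = 1061.086 (T − 31.7)
15920 − 132.5592 T = 1061.086 T − 33636
49556 = 1193.6452 T
T = 41.52 °C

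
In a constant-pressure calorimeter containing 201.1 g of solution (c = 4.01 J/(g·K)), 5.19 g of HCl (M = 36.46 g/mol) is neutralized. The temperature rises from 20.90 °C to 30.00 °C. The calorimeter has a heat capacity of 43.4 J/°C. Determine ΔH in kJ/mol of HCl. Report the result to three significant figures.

ΔH = -54.3 kJ/mol

|ΔT| = |30.00 − 20.90| = 9.10 °C
|q_surr| = (201.1 × 4.01 + 43.4) × 9.10 = 849.811 × 9.10 = 7733 J
n(HCl) = 5.19 / 36.46 = 0.1423 mol
Temperature rose, so q_rxn = −|q_surr| = -7.733 kJ
ΔH = q_rxn / n = -54.34 kJ/mol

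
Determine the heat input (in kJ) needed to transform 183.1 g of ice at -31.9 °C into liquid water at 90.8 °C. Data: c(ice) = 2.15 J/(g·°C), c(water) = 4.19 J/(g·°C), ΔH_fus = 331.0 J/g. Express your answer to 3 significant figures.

q = 143 kJ

q1 (heat ice -31.9→0.0 °C): 183.1 × 2.15 × 31.9 = 12558 J
q2 (melt at 0 °C): 183.1 × 331.0 = 60606 J
q3 (heat water 0.0→90.8 °C): 183.1 × 4.19 × 90.8 = 69661 J
Total: 12558 + 60606 + 69661 = 142825 J = 143 kJ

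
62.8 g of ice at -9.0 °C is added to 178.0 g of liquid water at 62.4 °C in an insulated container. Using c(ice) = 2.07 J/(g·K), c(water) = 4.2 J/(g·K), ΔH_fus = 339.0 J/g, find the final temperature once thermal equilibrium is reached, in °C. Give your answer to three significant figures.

Heat to bring ice to 0 °C and melt it: q₁ = 62.8×2.07×9.0 + 62.8×339.0 = 22459 J
Heat the water can supply cooling to 0 °C: 178.0×4.2×62.4 = 46650.2 J > q₁, so all ice melts.
Energy balance: 178.0×4.2×(62.4 − T) = 22459 + 62.8×4.2×(T − 0)
747.6(62.4 − T) = 22459 + 263.76 T
46650.2 − 22459 = 1011.36 T
T = 24191.2 / 1011.36 = 23.92 °C

T_f = 23.9 °C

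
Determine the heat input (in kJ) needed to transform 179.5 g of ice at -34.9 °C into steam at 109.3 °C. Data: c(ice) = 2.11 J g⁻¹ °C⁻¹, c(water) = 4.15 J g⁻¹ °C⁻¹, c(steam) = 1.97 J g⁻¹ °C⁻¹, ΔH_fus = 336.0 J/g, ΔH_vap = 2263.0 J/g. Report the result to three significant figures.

q1 (heat ice -34.9→0.0 °C): 179.5 × 2.11 × 34.9 = 13218 J
q2 (melt at 0 °C): 179.5 × 336.0 = 60312 J
q3 (heat water 0.0→100.0 °C): 179.5 × 4.15 × 100.0 = 74493 J
q4 (vaporize at 100 °C): 179.5 × 2263.0 = 406209 J
q5 (heat steam 100.0→109.3 °C): 179.5 × 1.97 × 9.3 = 3289 J
Total: 13218 + 60312 + 74493 + 406209 + 3289 = 557521 J = 558 kJ

q = 558 kJ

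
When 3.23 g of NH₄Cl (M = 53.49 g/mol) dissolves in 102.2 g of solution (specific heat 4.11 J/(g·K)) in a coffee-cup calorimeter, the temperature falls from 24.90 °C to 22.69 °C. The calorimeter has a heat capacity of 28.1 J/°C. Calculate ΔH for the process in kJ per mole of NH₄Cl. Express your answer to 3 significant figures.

|ΔT| = |22.69 − 24.90| = 2.21 °C
|q_surr| = (102.2 × 4.11 + 28.1) × 2.21 = 448.142 × 2.21 = 990.4 J
n(NH₄Cl) = 3.23 / 53.49 = 0.06039 mol
Temperature fell, so q_rxn = +|q_surr| = 0.9904 kJ
ΔH = q_rxn / n = 16.40 kJ/mol

ΔH = 16.4 kJ/mol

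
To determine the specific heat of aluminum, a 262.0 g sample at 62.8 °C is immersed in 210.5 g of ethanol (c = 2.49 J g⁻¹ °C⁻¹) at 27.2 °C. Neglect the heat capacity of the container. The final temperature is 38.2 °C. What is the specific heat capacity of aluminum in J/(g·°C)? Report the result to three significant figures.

c = 0.895 J/(g·°C)

q_gained = (210.5 × 2.49) × (38.2 − 27.2) = 5766 J
q_lost = 262.0 × c × (62.8 − 38.2) = 6445.2 c
Set equal: c = 5766 / 6445.2 = 0.895 J/(g·°C)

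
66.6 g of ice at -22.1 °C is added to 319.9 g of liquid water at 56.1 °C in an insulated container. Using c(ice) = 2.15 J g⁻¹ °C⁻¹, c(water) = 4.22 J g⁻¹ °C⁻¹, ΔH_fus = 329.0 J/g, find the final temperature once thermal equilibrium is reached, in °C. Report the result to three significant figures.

Heat to bring ice to 0 °C and melt it: q₁ = 66.6×2.15×22.1 + 66.6×329.0 = 25076 J
Heat the water can supply cooling to 0 °C: 319.9×4.22×56.1 = 75733.8 J > q₁, so all ice melts.
Energy balance: 319.9×4.22×(56.1 − T) = 25076 + 66.6×4.22×(T − 0)
1349.978(56.1 − T) = 25076 + 281.052 T
75733.8 − 25076 = 1631.030 T
T = 50657.8 / 1631.030 = 31.06 °C

T_f = 31.1 °C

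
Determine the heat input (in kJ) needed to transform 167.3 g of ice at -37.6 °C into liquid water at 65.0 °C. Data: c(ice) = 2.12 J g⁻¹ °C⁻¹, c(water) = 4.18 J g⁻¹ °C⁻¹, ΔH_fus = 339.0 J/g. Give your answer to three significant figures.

q1 (heat ice -37.6→0.0 °C): 167.3 × 2.12 × 37.6 = 13336 J
q2 (melt at 0 °C): 167.3 × 339.0 = 56715 J
q3 (heat water 0.0→65.0 °C): 167.3 × 4.18 × 65.0 = 45455 J
Total: 13336 + 56715 + 45455 = 115506 J = 116 kJ

q = 116 kJ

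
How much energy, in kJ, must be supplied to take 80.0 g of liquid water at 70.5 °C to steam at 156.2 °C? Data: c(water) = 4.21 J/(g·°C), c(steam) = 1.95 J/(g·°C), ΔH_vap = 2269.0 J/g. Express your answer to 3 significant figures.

q1 (heat water 70.5→100.0 °C): 80.0 × 4.21 × 29.5 = 9936 J
q2 (vaporize at 100 °C): 80.0 × 2269.0 = 181520 J
q3 (heat steam 100.0→156.2 °C): 80.0 × 1.95 × 56.2 = 8767 J
Total: 9936 + 181520 + 8767 = 200223 J = 200 kJ

q = 200 kJ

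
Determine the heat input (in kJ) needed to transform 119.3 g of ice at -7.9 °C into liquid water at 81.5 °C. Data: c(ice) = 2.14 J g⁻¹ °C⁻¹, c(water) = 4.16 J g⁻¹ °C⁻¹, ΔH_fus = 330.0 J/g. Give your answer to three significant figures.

q1 (heat ice -7.9→0.0 °C): 119.3 × 2.14 × 7.9 = 2017 J
q2 (melt at 0 °C): 119.3 × 330.0 = 39369 J
q3 (heat water 0.0→81.5 °C): 119.3 × 4.16 × 81.5 = 40447 J
Total: 2017 + 39369 + 40447 = 81833 J = 81.8 kJ

q = 81.8 kJ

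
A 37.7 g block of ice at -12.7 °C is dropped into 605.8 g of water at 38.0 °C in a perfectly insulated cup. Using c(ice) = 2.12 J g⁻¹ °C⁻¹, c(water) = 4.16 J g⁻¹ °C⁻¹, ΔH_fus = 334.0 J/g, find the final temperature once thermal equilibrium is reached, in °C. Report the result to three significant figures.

T_f = 30.7 °C

Heat to bring ice to 0 °C and melt it: q₁ = 37.7×2.12×12.7 + 37.7×334.0 = 13607 J
Heat the water can supply cooling to 0 °C: 605.8×4.16×38.0 = 95764.9 J > q₁, so all ice melts.
Energy balance: 605.8×4.16×(38.0 − T) = 13607 + 37.7×4.16×(T − 0)
2520.128(38.0 − T) = 13607 + 156.832 T
95764.9 − 13607 = 2676.960 T
T = 82157.9 / 2676.960 = 30.69 °C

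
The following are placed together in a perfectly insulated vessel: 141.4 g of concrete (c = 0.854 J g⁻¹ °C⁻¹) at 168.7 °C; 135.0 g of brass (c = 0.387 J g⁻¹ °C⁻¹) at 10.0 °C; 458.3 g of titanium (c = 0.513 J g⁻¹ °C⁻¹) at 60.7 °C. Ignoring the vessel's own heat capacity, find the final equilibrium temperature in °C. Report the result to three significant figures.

Σ mᵢcᵢ(T − Tᵢ) = 0  ⇒  T = Σ mᵢcᵢTᵢ / Σ mᵢcᵢ
Σ mᵢcᵢ = 141.4×0.854 + 135.0×0.387 + 458.3×0.513 = 408.1085
Σ mᵢcᵢTᵢ = 120.7556×168.7 + 52.245×10.0 + 235.1079×60.7 = 35165
T = 35165 / 408.1085 = 86.17 °C

T_f = 86.2 °C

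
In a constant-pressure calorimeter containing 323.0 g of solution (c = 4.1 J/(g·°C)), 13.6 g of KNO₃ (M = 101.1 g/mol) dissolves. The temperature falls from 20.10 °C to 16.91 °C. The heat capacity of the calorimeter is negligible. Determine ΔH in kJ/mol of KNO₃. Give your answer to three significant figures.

ΔH = 31.4 kJ/mol

|ΔT| = |16.91 − 20.10| = 3.19 °C
|q_surr| = (323.0 × 4.1) × 3.19 = 1324.3 × 3.19 = 4225 J
n(KNO₃) = 13.6 / 101.1 = 0.1345 mol
Temperature fell, so q_rxn = +|q_surr| = 4.225 kJ
ΔH = q_rxn / n = 31.41 kJ/mol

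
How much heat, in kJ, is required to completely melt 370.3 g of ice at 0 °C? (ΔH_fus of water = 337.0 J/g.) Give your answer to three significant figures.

q = m × ΔH_fus = 370.3 × 337.0 = 124800 J = 125 kJ

q = 125 kJ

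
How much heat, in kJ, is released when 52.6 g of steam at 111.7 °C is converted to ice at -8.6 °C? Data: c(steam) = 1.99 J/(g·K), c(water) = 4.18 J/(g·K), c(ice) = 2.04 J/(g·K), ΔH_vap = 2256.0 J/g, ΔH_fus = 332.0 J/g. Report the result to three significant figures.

q = 160 kJ

q1 (cool steam 111.7→100 °C): 52.6 × 1.99 × 11.7 = 1225 J
q2 (condense at 100 °C): 52.6 × 2256.0 = 118666 J
q3 (cool water 100→0 °C): 52.6 × 4.18 × 100.0 = 21987 J
q4 (freeze at 0 °C): 52.6 × 332.0 = 17463 J
q5 (cool ice 0→-8.6 °C): 52.6 × 2.04 × 8.6 = 923 J
Total: 1225 + 118666 + 21987 + 17463 + 923 = 160264 J = 160 kJ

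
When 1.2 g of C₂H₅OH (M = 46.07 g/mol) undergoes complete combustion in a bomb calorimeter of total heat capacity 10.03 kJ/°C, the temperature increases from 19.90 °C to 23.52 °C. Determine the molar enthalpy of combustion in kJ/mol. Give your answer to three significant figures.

ΔH = -1390 kJ/mol

ΔT = 23.52 − 19.90 = 3.62 °C
q_cal = C_cal × ΔT = 10.03 × 3.62 = 36.3086 kJ
n = 1.2 / 46.07 = 0.02605 mol
q_rxn = −q_cal = -36.3086 kJ
ΔH = -36.3086 / 0.02605 = -1394 kJ/mol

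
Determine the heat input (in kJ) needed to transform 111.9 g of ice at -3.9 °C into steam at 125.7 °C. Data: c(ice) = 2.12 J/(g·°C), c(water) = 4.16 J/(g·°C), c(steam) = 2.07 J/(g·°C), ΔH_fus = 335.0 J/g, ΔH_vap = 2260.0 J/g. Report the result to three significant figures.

q1 (heat ice -3.9→0.0 °C): 111.9 × 2.12 × 3.9 = 925 J
q2 (melt at 0 °C): 111.9 × 335.0 = 37487 J
q3 (heat water 0.0→100.0 °C): 111.9 × 4.16 × 100.0 = 46550 J
q4 (vaporize at 100 °C): 111.9 × 2260.0 = 252894 J
q5 (heat steam 100.0→125.7 °C): 111.9 × 2.07 × 25.7 = 5953 J
Total: 925 + 37487 + 46550 + 252894 + 5953 = 343809 J = 344 kJ

q = 344 kJ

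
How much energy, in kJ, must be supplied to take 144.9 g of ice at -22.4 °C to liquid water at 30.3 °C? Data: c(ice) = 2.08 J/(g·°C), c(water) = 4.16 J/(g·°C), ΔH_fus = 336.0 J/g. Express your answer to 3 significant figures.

q = 73.7 kJ

q1 (heat ice -22.4→0.0 °C): 144.9 × 2.08 × 22.4 = 6751 J
q2 (melt at 0 °C): 144.9 × 336.0 = 48686 J
q3 (heat water 0.0→30.3 °C): 144.9 × 4.16 × 30.3 = 18264 J
Total: 6751 + 48686 + 18264 = 73701 J = 73.7 kJ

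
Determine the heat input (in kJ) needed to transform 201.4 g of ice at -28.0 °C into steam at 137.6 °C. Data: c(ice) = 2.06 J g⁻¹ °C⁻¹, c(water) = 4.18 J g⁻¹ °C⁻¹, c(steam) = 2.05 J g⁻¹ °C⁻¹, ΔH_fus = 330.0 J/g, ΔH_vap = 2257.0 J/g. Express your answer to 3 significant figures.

q = 632 kJ

q1 (heat ice -28.0→0.0 °C): 201.4 × 2.06 × 28.0 = 11617 J
q2 (melt at 0 °C): 201.4 × 330.0 = 66462 J
q3 (heat water 0.0→100.0 °C): 201.4 × 4.18 × 100.0 = 84185 J
q4 (vaporize at 100 °C): 201.4 × 2257.0 = 454560 J
q5 (heat steam 100.0→137.6 °C): 201.4 × 2.05 × 37.6 = 15524 J
Total: 11617 + 66462 + 84185 + 454560 + 15524 = 632348 J = 632 kJ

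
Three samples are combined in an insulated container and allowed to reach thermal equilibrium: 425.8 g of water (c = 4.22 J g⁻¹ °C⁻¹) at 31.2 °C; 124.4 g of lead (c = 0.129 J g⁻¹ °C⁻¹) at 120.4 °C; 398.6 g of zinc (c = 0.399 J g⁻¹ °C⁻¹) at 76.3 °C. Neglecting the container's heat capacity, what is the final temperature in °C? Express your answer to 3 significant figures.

Σ mᵢcᵢ(T − Tᵢ) = 0  ⇒  T = Σ mᵢcᵢTᵢ / Σ mᵢcᵢ
Σ mᵢcᵢ = 425.8×4.22 + 124.4×0.129 + 398.6×0.399 = 1971.9650
Σ mᵢcᵢTᵢ = 1796.876×31.2 + 16.0476×120.4 + 159.0414×76.3 = 70130
T = 70130 / 1971.9650 = 35.56 °C

T_f = 35.6 °C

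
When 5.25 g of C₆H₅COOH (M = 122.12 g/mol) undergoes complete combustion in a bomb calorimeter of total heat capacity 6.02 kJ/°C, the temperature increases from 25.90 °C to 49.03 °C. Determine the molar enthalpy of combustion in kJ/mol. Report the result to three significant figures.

ΔH = -3240 kJ/mol

ΔT = 49.03 − 25.90 = 23.13 °C
q_cal = C_cal × ΔT = 6.02 × 23.13 = 139.2426 kJ
n = 5.25 / 122.12 = 0.04299 mol
q_rxn = −q_cal = -139.2426 kJ
ΔH = -139.2426 / 0.04299 = -3239 kJ/mol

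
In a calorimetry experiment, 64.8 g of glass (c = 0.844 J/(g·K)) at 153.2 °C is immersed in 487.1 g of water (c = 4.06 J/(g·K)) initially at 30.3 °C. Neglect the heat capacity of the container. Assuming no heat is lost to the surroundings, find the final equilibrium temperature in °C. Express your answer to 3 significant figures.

Heat lost by glass = heat gained by water.
(64.8)(0.844)(153.2 − T) = (487.1)(4.06)(T − 30.3)
54.6912 (153.2 − T) = 1977.626 (T − 30.3)
8378.7 − 54.6912 T = 1977.626 T − 59922
68300.7 = 2032.3172 T
T = 33.61 °C

T_f = 33.6 °C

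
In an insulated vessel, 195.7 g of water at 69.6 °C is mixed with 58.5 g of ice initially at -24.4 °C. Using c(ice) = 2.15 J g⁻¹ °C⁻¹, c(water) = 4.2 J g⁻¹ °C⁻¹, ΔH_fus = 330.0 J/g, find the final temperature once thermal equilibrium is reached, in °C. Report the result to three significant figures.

Heat to bring ice to 0 °C and melt it: q₁ = 58.5×2.15×24.4 + 58.5×330.0 = 22374 J
Heat the water can supply cooling to 0 °C: 195.7×4.2×69.6 = 57207.0 J > q₁, so all ice melts.
Energy balance: 195.7×4.2×(69.6 − T) = 22374 + 58.5×4.2×(T − 0)
821.94(69.6 − T) = 22374 + 245.7 T
57207.0 − 22374 = 1067.64 T
T = 34833.0 / 1067.64 = 32.63 °C

T_f = 32.6 °C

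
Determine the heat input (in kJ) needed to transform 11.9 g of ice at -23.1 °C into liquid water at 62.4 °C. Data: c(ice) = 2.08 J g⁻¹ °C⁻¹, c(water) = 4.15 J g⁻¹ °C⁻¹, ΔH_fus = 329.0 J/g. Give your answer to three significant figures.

q1 (heat ice -23.1→0.0 °C): 11.9 × 2.08 × 23.1 = 572 J
q2 (melt at 0 °C): 11.9 × 329.0 = 3915 J
q3 (heat water 0.0→62.4 °C): 11.9 × 4.15 × 62.4 = 3082 J
Total: 572 + 3915 + 3082 = 7569 J = 7.57 kJ

q = 7.57 kJ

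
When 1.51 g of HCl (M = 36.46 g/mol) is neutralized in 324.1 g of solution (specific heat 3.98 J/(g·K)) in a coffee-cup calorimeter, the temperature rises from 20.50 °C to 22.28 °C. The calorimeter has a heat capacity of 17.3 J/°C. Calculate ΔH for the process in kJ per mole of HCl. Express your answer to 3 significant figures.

ΔH = -56.2 kJ/mol

|ΔT| = |22.28 − 20.50| = 1.78 °C
|q_surr| = (324.1 × 3.98 + 17.3) × 1.78 = 1307.218 × 1.78 = 2327 J
n(HCl) = 1.51 / 36.46 = 0.04142 mol
Temperature rose, so q_rxn = −|q_surr| = -2.327 kJ
ΔH = q_rxn / n = -56.18 kJ/mol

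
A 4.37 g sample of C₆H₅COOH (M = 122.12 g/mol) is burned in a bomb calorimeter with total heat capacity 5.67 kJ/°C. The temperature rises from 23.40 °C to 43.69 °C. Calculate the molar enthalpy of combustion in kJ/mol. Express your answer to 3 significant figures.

ΔH = -3210 kJ/mol

ΔT = 43.69 − 23.40 = 20.29 °C
q_cal = C_cal × ΔT = 5.67 × 20.29 = 115.0443 kJ
n = 4.37 / 122.12 = 0.035784 mol
q_rxn = −q_cal = -115.0443 kJ
ΔH = -115.0443 / 0.035784 = -3214.96 kJ/mol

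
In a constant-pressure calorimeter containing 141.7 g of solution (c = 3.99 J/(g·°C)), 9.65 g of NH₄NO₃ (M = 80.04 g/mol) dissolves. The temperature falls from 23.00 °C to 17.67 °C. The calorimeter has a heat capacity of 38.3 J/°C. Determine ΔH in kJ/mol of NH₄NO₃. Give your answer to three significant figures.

ΔH = 26.7 kJ/mol

|ΔT| = |17.67 − 23.00| = 5.33 °C
|q_surr| = (141.7 × 3.99 + 38.3) × 5.33 = 603.683 × 5.33 = 3218 J
n(NH₄NO₃) = 9.65 / 80.04 = 0.1206 mol
Temperature fell, so q_rxn = +|q_surr| = 3.218 kJ
ΔH = q_rxn / n = 26.68 kJ/mol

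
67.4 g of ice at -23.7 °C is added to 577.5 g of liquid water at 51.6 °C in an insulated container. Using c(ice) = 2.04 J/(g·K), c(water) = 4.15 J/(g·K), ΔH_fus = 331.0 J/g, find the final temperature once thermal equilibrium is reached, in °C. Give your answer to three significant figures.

Heat to bring ice to 0 °C and melt it: q₁ = 67.4×2.04×23.7 + 67.4×331.0 = 25568 J
Heat the water can supply cooling to 0 °C: 577.5×4.15×51.6 = 123666 J > q₁, so all ice melts.
Energy balance: 577.5×4.15×(51.6 − T) = 25568 + 67.4×4.15×(T − 0)
2396.625(51.6 − T) = 25568 + 279.71 T
123666 − 25568 = 2676.335 T
T = 98098 / 2676.335 = 36.65 °C

T_f = 36.7 °C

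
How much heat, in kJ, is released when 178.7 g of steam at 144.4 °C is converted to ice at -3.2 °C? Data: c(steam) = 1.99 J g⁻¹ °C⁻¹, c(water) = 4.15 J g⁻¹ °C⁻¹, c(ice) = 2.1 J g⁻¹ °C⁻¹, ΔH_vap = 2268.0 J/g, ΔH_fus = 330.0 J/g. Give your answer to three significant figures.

q = 555 kJ

q1 (cool steam 144.4→100 °C): 178.7 × 1.99 × 44.4 = 15789 J
q2 (condense at 100 °C): 178.7 × 2268.0 = 405292 J
q3 (cool water 100→0 °C): 178.7 × 4.15 × 100.0 = 74161 J
q4 (freeze at 0 °C): 178.7 × 330.0 = 58971 J
q5 (cool ice 0→-3.2 °C): 178.7 × 2.1 × 3.2 = 1201 J
Total: 15789 + 405292 + 74161 + 58971 + 1201 = 555414 J = 555 kJ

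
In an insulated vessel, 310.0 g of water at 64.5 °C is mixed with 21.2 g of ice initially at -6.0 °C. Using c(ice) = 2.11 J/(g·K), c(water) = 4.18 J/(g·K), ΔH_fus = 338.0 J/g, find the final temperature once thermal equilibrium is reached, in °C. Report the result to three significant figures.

T_f = 55.0 °C

Heat to bring ice to 0 °C and melt it: q₁ = 21.2×2.11×6.0 + 21.2×338.0 = 7434.0 J
Heat the water can supply cooling to 0 °C: 310.0×4.18×64.5 = 83579.1 J > q₁, so all ice melts.
Energy balance: 310.0×4.18×(64.5 − T) = 7434.0 + 21.2×4.18×(T − 0)
1295.8(64.5 − T) = 7434.0 + 88.616 T
83579.1 − 7434.0 = 1384.416 T
T = 76145.1 / 1384.416 = 55.00 °C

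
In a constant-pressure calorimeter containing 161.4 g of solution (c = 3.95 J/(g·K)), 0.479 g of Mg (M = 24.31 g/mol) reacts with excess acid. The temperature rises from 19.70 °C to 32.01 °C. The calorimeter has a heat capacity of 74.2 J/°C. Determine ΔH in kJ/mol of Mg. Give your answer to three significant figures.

ΔH = -445 kJ/mol

|ΔT| = |32.01 − 19.70| = 12.31 °C
|q_surr| = (161.4 × 3.95 + 74.2) × 12.31 = 711.73 × 12.31 = 8761 J
n(Mg) = 0.479 / 24.31 = 0.01970 mol
Temperature rose, so q_rxn = −|q_surr| = -8.761 kJ
ΔH = q_rxn / n = -444.7 kJ/mol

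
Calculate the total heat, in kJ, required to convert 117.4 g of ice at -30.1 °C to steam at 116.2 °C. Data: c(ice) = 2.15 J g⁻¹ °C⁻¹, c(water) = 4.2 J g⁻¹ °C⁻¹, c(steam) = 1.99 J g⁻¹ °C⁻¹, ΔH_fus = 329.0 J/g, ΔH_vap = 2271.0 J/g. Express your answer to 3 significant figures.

q1 (heat ice -30.1→0.0 °C): 117.4 × 2.15 × 30.1 = 7598 J
q2 (melt at 0 °C): 117.4 × 329.0 = 38625 J
q3 (heat water 0.0→100.0 °C): 117.4 × 4.2 × 100.0 = 49308 J
q4 (vaporize at 100 °C): 117.4 × 2271.0 = 266615 J
q5 (heat steam 100.0→116.2 °C): 117.4 × 1.99 × 16.2 = 3785 J
Total: 7598 + 38625 + 49308 + 266615 + 3785 = 365931 J = 366 kJ

q = 366 kJ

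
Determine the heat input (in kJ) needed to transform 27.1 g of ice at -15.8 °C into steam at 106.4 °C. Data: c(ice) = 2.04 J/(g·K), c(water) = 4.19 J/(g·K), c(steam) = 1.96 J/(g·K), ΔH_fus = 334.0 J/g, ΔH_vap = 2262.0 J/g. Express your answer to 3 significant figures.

q1 (heat ice -15.8→0.0 °C): 27.1 × 2.04 × 15.8 = 873 J
q2 (melt at 0 °C): 27.1 × 334.0 = 9051 J
q3 (heat water 0.0→100.0 °C): 27.1 × 4.19 × 100.0 = 11355 J
q4 (vaporize at 100 °C): 27.1 × 2262.0 = 61300 J
q5 (heat steam 100.0→106.4 °C): 27.1 × 1.96 × 6.4 = 340 J
Total: 873 + 9051 + 11355 + 61300 + 340 = 82919 J = 82.9 kJ

q = 82.9 kJ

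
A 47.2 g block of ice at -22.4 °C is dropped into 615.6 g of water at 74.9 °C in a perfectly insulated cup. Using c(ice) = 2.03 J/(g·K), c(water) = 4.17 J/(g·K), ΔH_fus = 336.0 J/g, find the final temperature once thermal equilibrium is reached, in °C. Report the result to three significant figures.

Heat to bring ice to 0 °C and melt it: q₁ = 47.2×2.03×22.4 + 47.2×336.0 = 18005 J
Heat the water can supply cooling to 0 °C: 615.6×4.17×74.9 = 192272 J > q₁, so all ice melts.
Energy balance: 615.6×4.17×(74.9 − T) = 18005 + 47.2×4.17×(T − 0)
2567.052(74.9 − T) = 18005 + 196.824 T
192272 − 18005 = 2763.876 T
T = 174267 / 2763.876 = 63.05 °C

T_f = 63.1 °C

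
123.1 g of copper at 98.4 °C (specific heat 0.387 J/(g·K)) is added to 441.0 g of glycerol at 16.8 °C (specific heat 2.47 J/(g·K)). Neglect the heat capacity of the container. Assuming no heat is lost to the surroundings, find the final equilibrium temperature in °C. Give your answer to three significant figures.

Heat lost by copper = heat gained by glycerol.
(123.1)(0.387)(98.4 − T) = (441.0)(2.47)(T − 16.8)
47.6397 (98.4 − T) = 1089.27 (T − 16.8)
4687.7 − 47.6397 T = 1089.27 T − 18300
22987.7 = 1136.9097 T
T = 20.22 °C

T_f = 20.2 °C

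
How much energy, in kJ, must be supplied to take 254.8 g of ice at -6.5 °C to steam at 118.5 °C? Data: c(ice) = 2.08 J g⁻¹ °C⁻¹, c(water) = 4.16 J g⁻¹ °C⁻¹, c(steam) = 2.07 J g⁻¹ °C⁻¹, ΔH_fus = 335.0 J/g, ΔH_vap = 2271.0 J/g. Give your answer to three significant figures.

q = 783 kJ

q1 (heat ice -6.5→0.0 °C): 254.8 × 2.08 × 6.5 = 3445 J
q2 (melt at 0 °C): 254.8 × 335.0 = 85358 J
q3 (heat water 0.0→100.0 °C): 254.8 × 4.16 × 100.0 = 105997 J
q4 (vaporize at 100 °C): 254.8 × 2271.0 = 578651 J
q5 (heat steam 100.0→118.5 °C): 254.8 × 2.07 × 18.5 = 9758 J
Total: 3445 + 85358 + 105997 + 578651 + 9758 = 783209 J = 783 kJ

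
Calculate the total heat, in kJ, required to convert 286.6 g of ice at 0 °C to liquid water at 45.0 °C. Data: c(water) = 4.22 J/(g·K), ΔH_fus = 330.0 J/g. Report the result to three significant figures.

q = 149 kJ

q1 (melt at 0 °C): 286.6 × 330.0 = 94578 J
q2 (heat water 0.0→45.0 °C): 286.6 × 4.22 × 45.0 = 54425 J
Total: 94578 + 54425 = 149003 J = 149 kJ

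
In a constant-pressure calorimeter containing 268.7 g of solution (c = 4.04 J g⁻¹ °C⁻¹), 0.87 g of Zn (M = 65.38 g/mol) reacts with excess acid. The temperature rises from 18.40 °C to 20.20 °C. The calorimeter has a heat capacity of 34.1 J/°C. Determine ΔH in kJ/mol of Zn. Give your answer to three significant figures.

|ΔT| = |20.20 − 18.40| = 1.80 °C
|q_surr| = (268.7 × 4.04 + 34.1) × 1.80 = 1119.648 × 1.80 = 2015 J
n(Zn) = 0.87 / 65.38 = 0.01331 mol
Temperature rose, so q_rxn = −|q_surr| = -2.015 kJ
ΔH = q_rxn / n = -151.4 kJ/mol

ΔH = -151 kJ/mol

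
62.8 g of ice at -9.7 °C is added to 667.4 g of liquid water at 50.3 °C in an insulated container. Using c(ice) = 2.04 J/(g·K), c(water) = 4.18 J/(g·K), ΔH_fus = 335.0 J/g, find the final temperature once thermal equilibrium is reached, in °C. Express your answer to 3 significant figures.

T_f = 38.7 °C

Heat to bring ice to 0 °C and melt it: q₁ = 62.8×2.04×9.7 + 62.8×335.0 = 22281 J
Heat the water can supply cooling to 0 °C: 667.4×4.18×50.3 = 140324 J > q₁, so all ice melts.
Energy balance: 667.4×4.18×(50.3 − T) = 22281 + 62.8×4.18×(T − 0)
2789.732(50.3 − T) = 22281 + 262.504 T
140324 − 22281 = 3052.236 T
T = 118043 / 3052.236 = 38.67 °C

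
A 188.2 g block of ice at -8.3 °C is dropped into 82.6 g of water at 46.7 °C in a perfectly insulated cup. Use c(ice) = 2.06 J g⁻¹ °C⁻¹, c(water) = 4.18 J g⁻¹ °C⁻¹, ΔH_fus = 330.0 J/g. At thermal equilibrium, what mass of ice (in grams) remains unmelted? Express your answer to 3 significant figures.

m_ice remaining = 149 g

Heat to warm all ice to 0 °C: 188.2×2.06×8.3 = 3217.8 J
Heat released by water cooling to 0 °C: 82.6×4.18×46.7 = 16124 J
16124 J < 3217.8 + 188.2×330.0 = 65323.8 J, so not all ice melts; final T = 0 °C.
Heat left for melting: 16124 − 3217.8 = 12906.2 J
Mass melted = 12906.2 / 330.0 = 39.11 g
Ice remaining = 188.2 − 39.11 = 149.09 g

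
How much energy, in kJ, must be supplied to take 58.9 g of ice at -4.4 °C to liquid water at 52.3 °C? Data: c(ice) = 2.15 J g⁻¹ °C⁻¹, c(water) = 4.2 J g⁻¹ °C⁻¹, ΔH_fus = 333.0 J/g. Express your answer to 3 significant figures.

q1 (heat ice -4.4→0.0 °C): 58.9 × 2.15 × 4.4 = 557 J
q2 (melt at 0 °C): 58.9 × 333.0 = 19614 J
q3 (heat water 0.0→52.3 °C): 58.9 × 4.2 × 52.3 = 12938 J
Total: 557 + 19614 + 12938 = 33109 J = 33.1 kJ

q = 33.1 kJ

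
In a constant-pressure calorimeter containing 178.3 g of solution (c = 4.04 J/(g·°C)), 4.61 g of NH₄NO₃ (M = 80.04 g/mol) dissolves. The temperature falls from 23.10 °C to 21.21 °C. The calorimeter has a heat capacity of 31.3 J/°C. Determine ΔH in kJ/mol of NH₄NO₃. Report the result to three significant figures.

|ΔT| = |21.21 − 23.10| = 1.89 °C
|q_surr| = (178.3 × 4.04 + 31.3) × 1.89 = 751.632 × 1.89 = 1421 J
n(NH₄NO₃) = 4.61 / 80.04 = 0.05760 mol
Temperature fell, so q_rxn = +|q_surr| = 1.421 kJ
ΔH = q_rxn / n = 24.67 kJ/mol

ΔH = 24.7 kJ/mol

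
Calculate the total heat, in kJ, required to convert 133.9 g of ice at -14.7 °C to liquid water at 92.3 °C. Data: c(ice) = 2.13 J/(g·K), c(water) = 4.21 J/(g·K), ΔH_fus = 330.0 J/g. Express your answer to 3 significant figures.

q1 (heat ice -14.7→0.0 °C): 133.9 × 2.13 × 14.7 = 4193 J
q2 (melt at 0 °C): 133.9 × 330.0 = 44187 J
q3 (heat water 0.0→92.3 °C): 133.9 × 4.21 × 92.3 = 52031 J
Total: 4193 + 44187 + 52031 = 100411 J = 100 kJ

q = 100 kJ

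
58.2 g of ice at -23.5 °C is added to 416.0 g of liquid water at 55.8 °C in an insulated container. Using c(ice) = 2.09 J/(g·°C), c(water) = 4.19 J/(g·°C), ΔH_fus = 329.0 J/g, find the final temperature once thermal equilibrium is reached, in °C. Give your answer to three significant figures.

Heat to bring ice to 0 °C and melt it: q₁ = 58.2×2.09×23.5 + 58.2×329.0 = 22006 J
Heat the water can supply cooling to 0 °C: 416.0×4.19×55.8 = 97261.6 J > q₁, so all ice melts.
Energy balance: 416.0×4.19×(55.8 − T) = 22006 + 58.2×4.19×(T − 0)
1743.04(55.8 − T) = 22006 + 243.858 T
97261.6 − 22006 = 1986.898 T
T = 75255.6 / 1986.898 = 37.88 °C

T_f = 37.9 °C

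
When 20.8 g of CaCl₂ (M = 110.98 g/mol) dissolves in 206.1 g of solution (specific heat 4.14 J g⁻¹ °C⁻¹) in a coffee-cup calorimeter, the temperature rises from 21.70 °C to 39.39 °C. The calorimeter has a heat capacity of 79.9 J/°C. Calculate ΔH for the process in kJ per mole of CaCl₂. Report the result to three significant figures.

|ΔT| = |39.39 − 21.70| = 17.69 °C
|q_surr| = (206.1 × 4.14 + 79.9) × 17.69 = 933.154 × 17.69 = 16510 J
n(CaCl₂) = 20.8 / 110.98 = 0.1874 mol
Temperature rose, so q_rxn = −|q_surr| = -16.51 kJ
ΔH = q_rxn / n = -88.10 kJ/mol

ΔH = -88.1 kJ/mol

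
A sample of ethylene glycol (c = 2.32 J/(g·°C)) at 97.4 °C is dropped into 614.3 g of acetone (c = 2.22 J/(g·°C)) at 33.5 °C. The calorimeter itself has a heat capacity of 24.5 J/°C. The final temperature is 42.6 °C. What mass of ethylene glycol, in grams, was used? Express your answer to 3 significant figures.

m = 99.4 g

q_gained = (614.3 × 2.22 + 24.5) × (42.6 − 33.5) = 12633 J
q_lost = m × 2.32 × (97.4 − 42.6) = 127.136 m
m = 12633 / 127.136 = 99.4 g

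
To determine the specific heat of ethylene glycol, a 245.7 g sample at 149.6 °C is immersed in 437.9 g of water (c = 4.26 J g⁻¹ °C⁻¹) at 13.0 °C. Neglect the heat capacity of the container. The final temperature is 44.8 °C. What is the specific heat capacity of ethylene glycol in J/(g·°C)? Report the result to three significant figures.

q_gained = (437.9 × 4.26) × (44.8 − 13.0) = 59320 J
q_lost = 245.7 × c × (149.6 − 44.8) = 25749.36 c
Set equal: c = 59320 / 25749.36 = 2.30 J/(g·°C)

c = 2.30 J/(g·°C)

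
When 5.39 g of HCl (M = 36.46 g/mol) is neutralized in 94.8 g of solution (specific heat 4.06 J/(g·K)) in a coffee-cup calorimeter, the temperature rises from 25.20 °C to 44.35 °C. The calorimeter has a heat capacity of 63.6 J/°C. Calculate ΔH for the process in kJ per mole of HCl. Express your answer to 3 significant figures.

ΔH = -58.1 kJ/mol

|ΔT| = |44.35 − 25.20| = 19.15 °C
|q_surr| = (94.8 × 4.06 + 63.6) × 19.15 = 448.488 × 19.15 = 8589 J
n(HCl) = 5.39 / 36.46 = 0.1478 mol
Temperature rose, so q_rxn = −|q_surr| = -8.589 kJ
ΔH = q_rxn / n = -58.11 kJ/mol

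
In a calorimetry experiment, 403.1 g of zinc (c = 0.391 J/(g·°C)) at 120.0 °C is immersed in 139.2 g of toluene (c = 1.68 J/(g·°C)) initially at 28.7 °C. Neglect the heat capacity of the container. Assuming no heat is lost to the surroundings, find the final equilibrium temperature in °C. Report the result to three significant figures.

T_f = 65.5 °C

Heat lost by zinc = heat gained by toluene.
(403.1)(0.391)(120.0 − T) = (139.2)(1.68)(T − 28.7)
157.6121 (120.0 − T) = 233.856 (T − 28.7)
18913 − 157.6121 T = 233.856 T − 6711.7
25624.7 = 391.4681 T
T = 65.46 °C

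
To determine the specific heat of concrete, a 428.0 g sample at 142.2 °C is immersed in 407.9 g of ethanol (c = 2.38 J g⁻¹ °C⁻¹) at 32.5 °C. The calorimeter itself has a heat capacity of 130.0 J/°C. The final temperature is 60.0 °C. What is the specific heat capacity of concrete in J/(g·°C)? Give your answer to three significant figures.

q_gained = (407.9 × 2.38 + 130.0) × (60.0 − 32.5) = 30270 J
q_lost = 428.0 × c × (142.2 − 60.0) = 35181.6 c
Set equal: c = 30270 / 35181.6 = 0.860 J/(g·°C)

c = 0.860 J/(g·°C)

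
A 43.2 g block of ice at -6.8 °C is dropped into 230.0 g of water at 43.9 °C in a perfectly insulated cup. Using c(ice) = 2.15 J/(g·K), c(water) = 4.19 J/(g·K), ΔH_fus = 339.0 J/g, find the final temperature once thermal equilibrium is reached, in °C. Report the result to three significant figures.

T_f = 23.6 °C

Heat to bring ice to 0 °C and melt it: q₁ = 43.2×2.15×6.8 + 43.2×339.0 = 15276 J
Heat the water can supply cooling to 0 °C: 230.0×4.19×43.9 = 42306.4 J > q₁, so all ice melts.
Energy balance: 230.0×4.19×(43.9 − T) = 15276 + 43.2×4.19×(T − 0)
963.7(43.9 − T) = 15276 + 181.008 T
42306.4 − 15276 = 1144.708 T
T = 27030.4 / 1144.708 = 23.61 °C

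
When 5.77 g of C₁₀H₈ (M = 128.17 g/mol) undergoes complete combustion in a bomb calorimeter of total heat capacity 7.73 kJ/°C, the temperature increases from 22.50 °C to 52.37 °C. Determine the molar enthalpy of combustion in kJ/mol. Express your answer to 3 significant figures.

ΔT = 52.37 − 22.50 = 29.87 °C
q_cal = C_cal × ΔT = 7.73 × 29.87 = 230.8951 kJ
n = 5.77 / 128.17 = 0.04502 mol
q_rxn = −q_cal = -230.8951 kJ
ΔH = -230.8951 / 0.04502 = -5129 kJ/mol

ΔH = -5130 kJ/mol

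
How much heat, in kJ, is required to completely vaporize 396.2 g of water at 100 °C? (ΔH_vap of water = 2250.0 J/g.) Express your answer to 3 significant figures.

q = m × ΔH_vap = 396.2 × 2250.0 = 891450 J = 891 kJ

q = 891 kJ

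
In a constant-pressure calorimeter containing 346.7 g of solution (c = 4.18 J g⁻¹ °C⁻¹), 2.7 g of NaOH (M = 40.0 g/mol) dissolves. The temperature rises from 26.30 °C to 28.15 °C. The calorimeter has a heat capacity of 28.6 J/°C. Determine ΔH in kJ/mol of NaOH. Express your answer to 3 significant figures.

|ΔT| = |28.15 − 26.30| = 1.85 °C
|q_surr| = (346.7 × 4.18 + 28.6) × 1.85 = 1477.806 × 1.85 = 2734 J
n(NaOH) = 2.7 / 40.0 = 0.06750 mol
Temperature rose, so q_rxn = −|q_surr| = -2.734 kJ
ΔH = q_rxn / n = -40.50 kJ/mol

ΔH = -40.5 kJ/mol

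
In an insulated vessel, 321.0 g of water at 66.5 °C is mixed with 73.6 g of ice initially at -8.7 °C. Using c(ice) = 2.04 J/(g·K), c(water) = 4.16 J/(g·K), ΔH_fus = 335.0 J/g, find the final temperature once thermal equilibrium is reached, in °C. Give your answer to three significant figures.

Heat to bring ice to 0 °C and melt it: q₁ = 73.6×2.04×8.7 + 73.6×335.0 = 25962 J
Heat the water can supply cooling to 0 °C: 321.0×4.16×66.5 = 88801.4 J > q₁, so all ice melts.
Energy balance: 321.0×4.16×(66.5 − T) = 25962 + 73.6×4.16×(T − 0)
1335.36(66.5 − T) = 25962 + 306.176 T
88801.4 − 25962 = 1641.536 T
T = 62839.4 / 1641.536 = 38.28 °C

T_f = 38.3 °C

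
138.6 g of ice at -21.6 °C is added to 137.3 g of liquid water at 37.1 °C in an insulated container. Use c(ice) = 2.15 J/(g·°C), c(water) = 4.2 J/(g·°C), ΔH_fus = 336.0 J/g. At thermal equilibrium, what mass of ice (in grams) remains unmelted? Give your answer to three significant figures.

m_ice remaining = 94.1 g

Heat to warm all ice to 0 °C: 138.6×2.15×21.6 = 6436.6 J
Heat released by water cooling to 0 °C: 137.3×4.2×37.1 = 21394 J
21394 J < 6436.6 + 138.6×336.0 = 53006.2 J, so not all ice melts; final T = 0 °C.
Heat left for melting: 21394 − 6436.6 = 14957.4 J
Mass melted = 14957.4 / 336.0 = 44.52 g
Ice remaining = 138.6 − 44.52 = 94.08 g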